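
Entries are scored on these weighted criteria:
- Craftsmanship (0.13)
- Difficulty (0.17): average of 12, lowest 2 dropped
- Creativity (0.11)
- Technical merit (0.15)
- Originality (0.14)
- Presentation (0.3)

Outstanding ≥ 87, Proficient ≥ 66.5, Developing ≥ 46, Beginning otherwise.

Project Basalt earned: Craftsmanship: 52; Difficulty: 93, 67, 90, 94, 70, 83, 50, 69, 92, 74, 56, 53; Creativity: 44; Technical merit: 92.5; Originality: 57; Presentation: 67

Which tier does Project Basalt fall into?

Difficulty: drop 50, 53 → average of remaining 10 = 788/10 = 78.8
Weighted total:
  Craftsmanship 52 × 0.13 = 6.76
  Difficulty 78.8 × 0.17 = 13.396
  Creativity 44 × 0.11 = 4.84
  Technical merit 92.5 × 0.15 = 13.875
  Originality 57 × 0.14 = 7.98
  Presentation 67 × 0.3 = 20.1
Sum = 66.951
66.951 is ≥ 66.5 and < 87 → Proficient

Proficient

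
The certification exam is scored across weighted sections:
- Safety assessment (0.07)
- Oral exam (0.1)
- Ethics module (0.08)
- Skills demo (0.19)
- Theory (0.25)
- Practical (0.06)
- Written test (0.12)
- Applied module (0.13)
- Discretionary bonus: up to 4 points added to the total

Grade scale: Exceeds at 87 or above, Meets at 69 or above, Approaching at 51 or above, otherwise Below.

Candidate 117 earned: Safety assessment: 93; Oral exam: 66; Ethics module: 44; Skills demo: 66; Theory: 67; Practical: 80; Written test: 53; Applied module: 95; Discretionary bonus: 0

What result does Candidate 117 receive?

Meets

Weighted total:
  Safety assessment 93 × 0.07 = 6.51
  Oral exam 66 × 0.1 = 6.6
  Ethics module 44 × 0.08 = 3.52
  Skills demo 66 × 0.19 = 12.54
  Theory 67 × 0.25 = 16.75
  Practical 80 × 0.06 = 4.8
  Written test 53 × 0.12 = 6.36
  Applied module 95 × 0.13 = 12.35
Sum = 69.43
Discretionary bonus: 69.43 + 0 = 69.43
69.43 is ≥ 69 and < 87 → Meets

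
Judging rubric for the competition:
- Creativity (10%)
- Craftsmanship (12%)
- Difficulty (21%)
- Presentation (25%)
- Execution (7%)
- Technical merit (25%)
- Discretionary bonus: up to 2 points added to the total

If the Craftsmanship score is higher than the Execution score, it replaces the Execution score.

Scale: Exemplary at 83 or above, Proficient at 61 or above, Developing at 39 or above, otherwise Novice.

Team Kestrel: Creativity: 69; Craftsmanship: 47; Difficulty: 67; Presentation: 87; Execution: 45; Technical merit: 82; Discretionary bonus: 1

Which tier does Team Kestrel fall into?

Proficient

Craftsmanship (47) > Execution (45), so Execution counts as 47.
Weighted total:
  Creativity 69 × 0.1 = 6.9
  Craftsmanship 47 × 0.12 = 5.64
  Difficulty 67 × 0.21 = 14.07
  Presentation 87 × 0.25 = 21.75
  Execution 47 × 0.07 = 3.29
  Technical merit 82 × 0.25 = 20.5
Sum = 72.15
Discretionary bonus: 72.15 + 1 = 73.15
73.15 is ≥ 61 and < 83 → Proficient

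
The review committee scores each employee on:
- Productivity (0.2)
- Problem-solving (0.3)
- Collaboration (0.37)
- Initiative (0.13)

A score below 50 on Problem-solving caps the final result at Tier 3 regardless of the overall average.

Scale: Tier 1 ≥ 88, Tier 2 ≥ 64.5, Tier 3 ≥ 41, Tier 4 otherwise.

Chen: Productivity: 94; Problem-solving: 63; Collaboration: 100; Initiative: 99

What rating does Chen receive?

Tier 2

Problem-solving score 63 ≥ 50: minimum met.
Weighted total:
  Productivity 94 × 0.2 = 18.8
  Problem-solving 63 × 0.3 = 18.9
  Collaboration 100 × 0.37 = 37
  Initiative 99 × 0.13 = 12.87
Sum = 87.57
87.57 is ≥ 64.5 and < 88 → Tier 2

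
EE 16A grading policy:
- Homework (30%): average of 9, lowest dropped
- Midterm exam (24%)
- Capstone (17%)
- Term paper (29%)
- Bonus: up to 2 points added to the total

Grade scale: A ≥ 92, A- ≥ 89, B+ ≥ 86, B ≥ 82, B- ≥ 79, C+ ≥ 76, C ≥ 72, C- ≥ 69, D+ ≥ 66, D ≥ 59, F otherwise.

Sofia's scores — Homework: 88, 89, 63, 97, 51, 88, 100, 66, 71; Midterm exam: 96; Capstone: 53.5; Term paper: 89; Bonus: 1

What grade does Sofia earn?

Homework: drop 51 → average of remaining 8 = 662/8 = 82.75
Weighted total:
  Homework 82.75 × 0.3 = 24.825
  Midterm exam 96 × 0.24 = 23.04
  Capstone 53.5 × 0.17 = 9.095
  Term paper 89 × 0.29 = 25.81
Sum = 82.77
Bonus: 82.77 + 1 = 83.77
83.77 is ≥ 82 and < 86 → B

B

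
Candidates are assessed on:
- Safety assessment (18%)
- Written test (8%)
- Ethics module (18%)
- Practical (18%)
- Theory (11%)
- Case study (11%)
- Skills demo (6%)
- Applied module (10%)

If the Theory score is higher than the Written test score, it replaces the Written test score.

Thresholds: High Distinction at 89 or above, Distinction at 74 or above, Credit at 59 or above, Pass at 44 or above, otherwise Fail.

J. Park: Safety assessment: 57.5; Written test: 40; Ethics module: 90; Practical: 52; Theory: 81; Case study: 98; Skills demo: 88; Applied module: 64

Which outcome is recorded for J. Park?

Credit

Theory (81) > Written test (40), so Written test counts as 81.
Weighted total:
  Safety assessment 57.5 × 0.18 = 10.35
  Written test 81 × 0.08 = 6.48
  Ethics module 90 × 0.18 = 16.2
  Practical 52 × 0.18 = 9.36
  Theory 81 × 0.11 = 8.91
  Case study 98 × 0.11 = 10.78
  Skills demo 88 × 0.06 = 5.28
  Applied module 64 × 0.1 = 6.4
Sum = 73.76
73.76 is ≥ 59 and < 74 → Credit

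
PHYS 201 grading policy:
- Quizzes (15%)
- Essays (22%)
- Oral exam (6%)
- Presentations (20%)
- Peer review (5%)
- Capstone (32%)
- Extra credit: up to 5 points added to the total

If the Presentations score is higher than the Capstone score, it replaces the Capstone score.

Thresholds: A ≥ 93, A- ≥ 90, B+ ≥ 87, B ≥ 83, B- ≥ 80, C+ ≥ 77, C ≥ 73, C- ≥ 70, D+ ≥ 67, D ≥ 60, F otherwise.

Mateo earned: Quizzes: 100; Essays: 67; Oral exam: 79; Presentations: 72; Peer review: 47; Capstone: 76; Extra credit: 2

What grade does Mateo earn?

C+

Presentations (72) ≤ Capstone (76), so Capstone stays at 76.
Weighted total:
  Quizzes 100 × 0.15 = 15
  Essays 67 × 0.22 = 14.74
  Oral exam 79 × 0.06 = 4.74
  Presentations 72 × 0.2 = 14.4
  Peer review 47 × 0.05 = 2.35
  Capstone 76 × 0.32 = 24.32
Sum = 75.55
Extra credit: 75.55 + 2 = 77.55
77.55 is ≥ 77 and < 80 → C+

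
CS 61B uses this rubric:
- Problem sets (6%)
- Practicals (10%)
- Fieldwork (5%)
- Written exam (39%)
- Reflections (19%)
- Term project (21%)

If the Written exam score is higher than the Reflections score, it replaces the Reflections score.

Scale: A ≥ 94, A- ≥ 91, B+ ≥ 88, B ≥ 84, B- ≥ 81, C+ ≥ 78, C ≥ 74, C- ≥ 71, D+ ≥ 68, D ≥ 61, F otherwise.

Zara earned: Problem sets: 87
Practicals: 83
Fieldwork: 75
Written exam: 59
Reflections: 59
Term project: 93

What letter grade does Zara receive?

Written exam (59) ≤ Reflections (59), so Reflections stays at 59.
Weighted total:
  Problem sets 87 × 0.06 = 5.22
  Practicals 83 × 0.1 = 8.3
  Fieldwork 75 × 0.05 = 3.75
  Written exam 59 × 0.39 = 23.01
  Reflections 59 × 0.19 = 11.21
  Term project 93 × 0.21 = 19.53
Sum = 71.02
71.02 is ≥ 71 and < 74 → C-

C-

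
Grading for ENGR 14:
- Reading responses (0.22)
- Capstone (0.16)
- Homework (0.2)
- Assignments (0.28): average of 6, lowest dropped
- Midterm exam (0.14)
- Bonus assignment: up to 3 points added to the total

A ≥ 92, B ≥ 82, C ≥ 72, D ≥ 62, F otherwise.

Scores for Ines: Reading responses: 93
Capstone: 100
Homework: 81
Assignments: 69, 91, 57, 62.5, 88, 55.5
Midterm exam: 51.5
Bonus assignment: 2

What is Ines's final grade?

B

Assignments: drop 55.5 → average of remaining 5 = 367.5/5 = 73.5
Weighted total:
  Reading responses 93 × 0.22 = 20.46
  Capstone 100 × 0.16 = 16
  Homework 81 × 0.2 = 16.2
  Assignments 73.5 × 0.28 = 20.58
  Midterm exam 51.5 × 0.14 = 7.21
Sum = 80.45
Bonus assignment: 80.45 + 2 = 82.45
82.45 is ≥ 82 and < 92 → B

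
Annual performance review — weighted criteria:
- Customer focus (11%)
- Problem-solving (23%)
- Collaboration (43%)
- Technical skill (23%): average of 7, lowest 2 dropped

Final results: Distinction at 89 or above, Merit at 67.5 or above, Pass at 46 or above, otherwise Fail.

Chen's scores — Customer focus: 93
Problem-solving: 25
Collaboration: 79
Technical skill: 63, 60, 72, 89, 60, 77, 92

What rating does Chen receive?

Merit

Technical skill: drop 60, 60 → average of remaining 5 = 393/5 = 78.6
Weighted total:
  Customer focus 93 × 0.11 = 10.23
  Problem-solving 25 × 0.23 = 5.75
  Collaboration 79 × 0.43 = 33.97
  Technical skill 78.6 × 0.23 = 18.078
Sum = 68.028
68.028 is ≥ 67.5 and < 89 → Merit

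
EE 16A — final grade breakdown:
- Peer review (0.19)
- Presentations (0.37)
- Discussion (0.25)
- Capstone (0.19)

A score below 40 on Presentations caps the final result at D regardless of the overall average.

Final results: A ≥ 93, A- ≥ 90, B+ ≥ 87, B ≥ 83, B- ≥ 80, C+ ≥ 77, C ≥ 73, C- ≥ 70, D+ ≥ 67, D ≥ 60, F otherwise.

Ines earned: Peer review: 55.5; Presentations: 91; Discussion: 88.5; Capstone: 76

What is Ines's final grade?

B-

Presentations score 91 ≥ 40: minimum met.
Weighted total:
  Peer review 55.5 × 0.19 = 10.545
  Presentations 91 × 0.37 = 33.67
  Discussion 88.5 × 0.25 = 22.125
  Capstone 76 × 0.19 = 14.44
Sum = 80.78
80.78 is ≥ 80 and < 83 → B-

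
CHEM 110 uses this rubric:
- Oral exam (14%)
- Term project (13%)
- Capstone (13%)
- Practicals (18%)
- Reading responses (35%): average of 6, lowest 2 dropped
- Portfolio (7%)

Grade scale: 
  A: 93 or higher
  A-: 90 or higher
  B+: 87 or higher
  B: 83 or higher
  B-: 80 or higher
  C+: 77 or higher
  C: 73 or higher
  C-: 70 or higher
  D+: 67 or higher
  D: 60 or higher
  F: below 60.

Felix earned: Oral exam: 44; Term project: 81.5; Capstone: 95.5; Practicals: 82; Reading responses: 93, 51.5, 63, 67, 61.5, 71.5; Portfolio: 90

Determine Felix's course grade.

Reading responses: drop 51.5, 61.5 → average of remaining 4 = 294.5/4 = 73.625
Weighted total:
  Oral exam 44 × 0.14 = 6.16
  Term project 81.5 × 0.13 = 10.595
  Capstone 95.5 × 0.13 = 12.415
  Practicals 82 × 0.18 = 14.76
  Reading responses 73.625 × 0.35 = 25.76875
  Portfolio 90 × 0.07 = 6.3
Sum = 75.99875
75.99875 is ≥ 73 and < 77 → C

C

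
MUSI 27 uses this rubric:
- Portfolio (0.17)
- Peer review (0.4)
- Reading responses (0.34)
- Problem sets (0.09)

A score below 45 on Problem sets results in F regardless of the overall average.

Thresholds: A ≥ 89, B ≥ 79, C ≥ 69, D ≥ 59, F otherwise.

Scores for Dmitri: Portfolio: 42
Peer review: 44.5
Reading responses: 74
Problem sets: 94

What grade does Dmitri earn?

Problem sets score 94 ≥ 45: minimum met.
Weighted total:
  Portfolio 42 × 0.17 = 7.14
  Peer review 44.5 × 0.4 = 17.8
  Reading responses 74 × 0.34 = 25.16
  Problem sets 94 × 0.09 = 8.46
Sum = 58.56
58.56 < 59 → F

F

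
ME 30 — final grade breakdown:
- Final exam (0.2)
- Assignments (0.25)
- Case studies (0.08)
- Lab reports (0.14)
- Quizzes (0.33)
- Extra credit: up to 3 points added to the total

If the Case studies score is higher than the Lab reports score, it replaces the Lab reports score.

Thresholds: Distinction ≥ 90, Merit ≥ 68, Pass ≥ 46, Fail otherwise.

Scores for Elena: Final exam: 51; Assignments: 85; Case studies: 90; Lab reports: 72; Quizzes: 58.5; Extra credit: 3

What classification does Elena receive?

Case studies (90) > Lab reports (72), so Lab reports counts as 90.
Weighted total:
  Final exam 51 × 0.2 = 10.2
  Assignments 85 × 0.25 = 21.25
  Case studies 90 × 0.08 = 7.2
  Lab reports 90 × 0.14 = 12.6
  Quizzes 58.5 × 0.33 = 19.305
Sum = 70.555
Extra credit: 70.555 + 3 = 73.555
73.555 is ≥ 68 and < 90 → Merit

Merit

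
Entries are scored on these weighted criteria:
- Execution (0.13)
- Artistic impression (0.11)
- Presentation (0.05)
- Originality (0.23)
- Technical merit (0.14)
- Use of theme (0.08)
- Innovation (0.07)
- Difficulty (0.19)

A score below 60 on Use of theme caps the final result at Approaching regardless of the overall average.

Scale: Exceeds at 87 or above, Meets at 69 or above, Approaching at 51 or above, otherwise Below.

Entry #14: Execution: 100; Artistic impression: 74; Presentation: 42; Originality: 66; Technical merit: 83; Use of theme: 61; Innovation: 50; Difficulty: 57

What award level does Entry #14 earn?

Meets

Use of theme score 61 ≥ 60: minimum met.
Weighted total:
  Execution 100 × 0.13 = 13
  Artistic impression 74 × 0.11 = 8.14
  Presentation 42 × 0.05 = 2.1
  Originality 66 × 0.23 = 15.18
  Technical merit 83 × 0.14 = 11.62
  Use of theme 61 × 0.08 = 4.88
  Innovation 50 × 0.07 = 3.5
  Difficulty 57 × 0.19 = 10.83
Sum = 69.25
69.25 is ≥ 69 and < 87 → Meets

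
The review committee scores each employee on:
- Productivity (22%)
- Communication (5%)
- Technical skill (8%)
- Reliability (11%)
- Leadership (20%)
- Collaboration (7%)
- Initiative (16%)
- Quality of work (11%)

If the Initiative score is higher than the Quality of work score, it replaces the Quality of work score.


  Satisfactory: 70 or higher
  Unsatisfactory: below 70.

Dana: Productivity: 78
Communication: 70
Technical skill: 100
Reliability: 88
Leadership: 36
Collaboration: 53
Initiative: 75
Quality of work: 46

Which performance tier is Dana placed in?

Unsatisfactory

Initiative (75) > Quality of work (46), so Quality of work counts as 75.
Weighted total:
  Productivity 78 × 0.22 = 17.16
  Communication 70 × 0.05 = 3.5
  Technical skill 100 × 0.08 = 8
  Reliability 88 × 0.11 = 9.68
  Leadership 36 × 0.2 = 7.2
  Collaboration 53 × 0.07 = 3.71
  Initiative 75 × 0.16 = 12
  Quality of work 75 × 0.11 = 8.25
Sum = 69.5
69.5 < 70 → Unsatisfactory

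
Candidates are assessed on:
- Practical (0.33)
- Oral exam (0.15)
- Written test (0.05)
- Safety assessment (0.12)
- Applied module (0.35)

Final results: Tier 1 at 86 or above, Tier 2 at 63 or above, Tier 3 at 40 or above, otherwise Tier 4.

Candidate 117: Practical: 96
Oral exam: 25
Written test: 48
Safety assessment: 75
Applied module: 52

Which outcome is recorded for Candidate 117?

Weighted total:
  Practical 96 × 0.33 = 31.68
  Oral exam 25 × 0.15 = 3.75
  Written test 48 × 0.05 = 2.4
  Safety assessment 75 × 0.12 = 9
  Applied module 52 × 0.35 = 18.2
Sum = 65.03
65.03 is ≥ 63 and < 86 → Tier 2

Tier 2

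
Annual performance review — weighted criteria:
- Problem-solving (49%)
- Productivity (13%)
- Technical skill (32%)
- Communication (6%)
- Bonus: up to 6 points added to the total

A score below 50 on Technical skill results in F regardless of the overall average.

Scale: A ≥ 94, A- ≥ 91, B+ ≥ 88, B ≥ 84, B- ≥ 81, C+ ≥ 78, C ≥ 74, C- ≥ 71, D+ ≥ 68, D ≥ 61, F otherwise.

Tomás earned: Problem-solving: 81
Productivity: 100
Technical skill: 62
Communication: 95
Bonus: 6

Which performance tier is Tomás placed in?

Technical skill score 62 ≥ 50: minimum met.
Weighted total:
  Problem-solving 81 × 0.49 = 39.69
  Productivity 100 × 0.13 = 13
  Technical skill 62 × 0.32 = 19.84
  Communication 95 × 0.06 = 5.7
Sum = 78.23
Bonus: 78.23 + 6 = 84.23
84.23 is ≥ 84 and < 88 → B

B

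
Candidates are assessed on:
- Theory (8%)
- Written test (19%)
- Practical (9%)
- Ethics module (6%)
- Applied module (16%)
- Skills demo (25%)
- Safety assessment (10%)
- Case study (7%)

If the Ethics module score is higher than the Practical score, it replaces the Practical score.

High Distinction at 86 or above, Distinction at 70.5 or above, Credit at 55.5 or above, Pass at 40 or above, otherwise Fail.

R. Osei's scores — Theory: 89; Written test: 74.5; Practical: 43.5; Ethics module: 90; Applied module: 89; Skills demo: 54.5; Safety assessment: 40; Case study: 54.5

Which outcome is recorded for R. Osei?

Ethics module (90) > Practical (43.5), so Practical counts as 90.
Weighted total:
  Theory 89 × 0.08 = 7.12
  Written test 74.5 × 0.19 = 14.155
  Practical 90 × 0.09 = 8.1
  Ethics module 90 × 0.06 = 5.4
  Applied module 89 × 0.16 = 14.24
  Skills demo 54.5 × 0.25 = 13.625
  Safety assessment 40 × 0.1 = 4
  Case study 54.5 × 0.07 = 3.815
Sum = 70.455
70.455 is ≥ 55.5 and < 70.5 → Credit

Credit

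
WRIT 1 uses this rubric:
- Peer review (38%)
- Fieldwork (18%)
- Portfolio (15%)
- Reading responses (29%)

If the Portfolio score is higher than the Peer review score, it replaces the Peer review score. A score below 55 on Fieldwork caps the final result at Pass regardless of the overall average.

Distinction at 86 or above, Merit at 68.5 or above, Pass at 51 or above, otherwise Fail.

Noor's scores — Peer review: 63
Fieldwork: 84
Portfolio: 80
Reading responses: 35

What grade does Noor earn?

Pass

Portfolio (80) > Peer review (63), so Peer review counts as 80.
Fieldwork score 84 ≥ 55: minimum met.
Weighted total:
  Peer review 80 × 0.38 = 30.4
  Fieldwork 84 × 0.18 = 15.12
  Portfolio 80 × 0.15 = 12
  Reading responses 35 × 0.29 = 10.15
Sum = 67.67
67.67 is ≥ 51 and < 68.5 → Pass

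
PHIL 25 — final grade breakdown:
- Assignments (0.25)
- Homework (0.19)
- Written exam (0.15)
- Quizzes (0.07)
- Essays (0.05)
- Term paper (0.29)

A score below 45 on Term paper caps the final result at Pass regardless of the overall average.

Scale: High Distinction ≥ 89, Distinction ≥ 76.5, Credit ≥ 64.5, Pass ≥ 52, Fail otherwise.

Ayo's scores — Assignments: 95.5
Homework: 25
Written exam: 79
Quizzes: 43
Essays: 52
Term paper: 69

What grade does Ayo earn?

Credit

Term paper score 69 ≥ 45: minimum met.
Weighted total:
  Assignments 95.5 × 0.25 = 23.875
  Homework 25 × 0.19 = 4.75
  Written exam 79 × 0.15 = 11.85
  Quizzes 43 × 0.07 = 3.01
  Essays 52 × 0.05 = 2.6
  Term paper 69 × 0.29 = 20.01
Sum = 66.095
66.095 is ≥ 64.5 and < 76.5 → Credit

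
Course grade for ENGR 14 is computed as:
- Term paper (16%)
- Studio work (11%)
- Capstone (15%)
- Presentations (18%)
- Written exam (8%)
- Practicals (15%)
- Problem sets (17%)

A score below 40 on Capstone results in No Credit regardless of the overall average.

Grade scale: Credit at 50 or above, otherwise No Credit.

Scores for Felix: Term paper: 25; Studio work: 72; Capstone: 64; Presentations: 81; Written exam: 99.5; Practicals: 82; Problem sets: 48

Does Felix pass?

Capstone score 64 ≥ 40: minimum met.
Weighted total:
  Term paper 25 × 0.16 = 4
  Studio work 72 × 0.11 = 7.92
  Capstone 64 × 0.15 = 9.6
  Presentations 81 × 0.18 = 14.58
  Written exam 99.5 × 0.08 = 7.96
  Practicals 82 × 0.15 = 12.3
  Problem sets 48 × 0.17 = 8.16
Sum = 64.52
64.52 ≥ 50 → Credit

Credit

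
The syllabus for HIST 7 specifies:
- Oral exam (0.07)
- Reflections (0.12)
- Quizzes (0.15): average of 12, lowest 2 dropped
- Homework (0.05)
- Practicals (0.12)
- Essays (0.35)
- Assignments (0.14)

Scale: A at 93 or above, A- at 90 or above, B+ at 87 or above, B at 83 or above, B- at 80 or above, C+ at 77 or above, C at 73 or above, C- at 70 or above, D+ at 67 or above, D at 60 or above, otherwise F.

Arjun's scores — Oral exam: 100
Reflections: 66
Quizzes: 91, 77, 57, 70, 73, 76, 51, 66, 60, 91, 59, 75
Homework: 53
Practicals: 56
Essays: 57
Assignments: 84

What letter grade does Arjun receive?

Quizzes: drop 51, 57 → average of remaining 10 = 738/10 = 73.8
Weighted total:
  Oral exam 100 × 0.07 = 7
  Reflections 66 × 0.12 = 7.92
  Quizzes 73.8 × 0.15 = 11.07
  Homework 53 × 0.05 = 2.65
  Practicals 56 × 0.12 = 6.72
  Essays 57 × 0.35 = 19.95
  Assignments 84 × 0.14 = 11.76
Sum = 67.07
67.07 is ≥ 67 and < 70 → D+

D+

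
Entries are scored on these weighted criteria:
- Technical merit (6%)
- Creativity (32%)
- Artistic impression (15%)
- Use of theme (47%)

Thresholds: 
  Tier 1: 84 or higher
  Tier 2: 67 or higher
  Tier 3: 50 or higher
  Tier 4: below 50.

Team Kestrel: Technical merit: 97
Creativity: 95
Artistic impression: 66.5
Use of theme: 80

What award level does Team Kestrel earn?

Weighted total:
  Technical merit 97 × 0.06 = 5.82
  Creativity 95 × 0.32 = 30.4
  Artistic impression 66.5 × 0.15 = 9.975
  Use of theme 80 × 0.47 = 37.6
Sum = 83.795
83.795 is ≥ 67 and < 84 → Tier 2

Tier 2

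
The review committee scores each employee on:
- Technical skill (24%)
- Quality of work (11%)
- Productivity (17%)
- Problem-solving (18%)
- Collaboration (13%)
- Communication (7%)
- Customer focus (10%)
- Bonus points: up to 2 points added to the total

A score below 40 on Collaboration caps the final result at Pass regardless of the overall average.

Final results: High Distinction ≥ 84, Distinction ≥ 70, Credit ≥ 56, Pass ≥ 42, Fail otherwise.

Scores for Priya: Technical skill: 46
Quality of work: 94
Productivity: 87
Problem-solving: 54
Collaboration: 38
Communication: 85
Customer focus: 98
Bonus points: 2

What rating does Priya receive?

Collaboration score 38 < 40: minimum not met.
Weighted total:
  Technical skill 46 × 0.24 = 11.04
  Quality of work 94 × 0.11 = 10.34
  Productivity 87 × 0.17 = 14.79
  Problem-solving 54 × 0.18 = 9.72
  Collaboration 38 × 0.13 = 4.94
  Communication 85 × 0.07 = 5.95
  Customer focus 98 × 0.1 = 9.8
Sum = 66.58
Bonus points: 66.58 + 2 = 68.58
68.58 would be Credit; cap at Pass applies → Pass.

Pass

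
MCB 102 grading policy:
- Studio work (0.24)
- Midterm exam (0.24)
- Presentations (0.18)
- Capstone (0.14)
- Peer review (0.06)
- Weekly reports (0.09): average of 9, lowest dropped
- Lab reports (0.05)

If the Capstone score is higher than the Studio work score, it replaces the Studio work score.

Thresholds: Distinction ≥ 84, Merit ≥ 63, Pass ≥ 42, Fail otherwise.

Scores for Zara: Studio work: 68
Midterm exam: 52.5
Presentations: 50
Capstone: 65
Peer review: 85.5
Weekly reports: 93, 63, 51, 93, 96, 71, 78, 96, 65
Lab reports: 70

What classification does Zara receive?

Weekly reports: drop 51 → average of remaining 8 = 655/8 = 81.875
Capstone (65) ≤ Studio work (68), so Studio work stays at 68.
Weighted total:
  Studio work 68 × 0.24 = 16.32
  Midterm exam 52.5 × 0.24 = 12.6
  Presentations 50 × 0.18 = 9
  Capstone 65 × 0.14 = 9.1
  Peer review 85.5 × 0.06 = 5.13
  Weekly reports 81.875 × 0.09 = 7.36875
  Lab reports 70 × 0.05 = 3.5
Sum = 63.01875
63.01875 is ≥ 63 and < 84 → Merit

Merit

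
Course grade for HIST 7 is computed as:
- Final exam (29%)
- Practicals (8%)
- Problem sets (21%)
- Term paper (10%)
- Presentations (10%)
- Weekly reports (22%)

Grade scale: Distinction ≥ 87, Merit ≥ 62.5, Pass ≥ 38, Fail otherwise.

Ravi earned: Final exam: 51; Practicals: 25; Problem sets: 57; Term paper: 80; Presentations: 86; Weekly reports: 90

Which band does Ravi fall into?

Weighted total:
  Final exam 51 × 0.29 = 14.79
  Practicals 25 × 0.08 = 2
  Problem sets 57 × 0.21 = 11.97
  Term paper 80 × 0.1 = 8
  Presentations 86 × 0.1 = 8.6
  Weekly reports 90 × 0.22 = 19.8
Sum = 65.16
65.16 is ≥ 62.5 and < 87 → Merit

Merit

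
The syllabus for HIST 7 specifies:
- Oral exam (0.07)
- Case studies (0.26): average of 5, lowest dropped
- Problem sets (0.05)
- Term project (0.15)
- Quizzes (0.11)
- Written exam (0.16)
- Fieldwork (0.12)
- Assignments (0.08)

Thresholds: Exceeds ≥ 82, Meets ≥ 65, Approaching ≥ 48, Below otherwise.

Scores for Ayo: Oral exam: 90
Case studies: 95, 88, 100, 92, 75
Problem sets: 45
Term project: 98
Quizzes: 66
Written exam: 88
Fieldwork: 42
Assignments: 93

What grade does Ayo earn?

Meets

Case studies: drop 75 → average of remaining 4 = 375/4 = 93.75
Weighted total:
  Oral exam 90 × 0.07 = 6.3
  Case studies 93.75 × 0.26 = 24.375
  Problem sets 45 × 0.05 = 2.25
  Term project 98 × 0.15 = 14.7
  Quizzes 66 × 0.11 = 7.26
  Written exam 88 × 0.16 = 14.08
  Fieldwork 42 × 0.12 = 5.04
  Assignments 93 × 0.08 = 7.44
Sum = 81.445
81.445 is ≥ 65 and < 82 → Meets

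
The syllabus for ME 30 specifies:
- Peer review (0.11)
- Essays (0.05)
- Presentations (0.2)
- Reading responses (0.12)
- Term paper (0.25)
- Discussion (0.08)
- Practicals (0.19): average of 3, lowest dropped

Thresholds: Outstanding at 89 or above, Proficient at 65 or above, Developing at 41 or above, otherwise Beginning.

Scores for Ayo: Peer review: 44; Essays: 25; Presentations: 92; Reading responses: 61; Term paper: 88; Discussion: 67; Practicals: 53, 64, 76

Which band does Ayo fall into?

Proficient

Practicals: drop 53 → average of remaining 2 = 140/2 = 70
Weighted total:
  Peer review 44 × 0.11 = 4.84
  Essays 25 × 0.05 = 1.25
  Presentations 92 × 0.2 = 18.4
  Reading responses 61 × 0.12 = 7.32
  Term paper 88 × 0.25 = 22
  Discussion 67 × 0.08 = 5.36
  Practicals 70 × 0.19 = 13.3
Sum = 72.47
72.47 is ≥ 65 and < 89 → Proficient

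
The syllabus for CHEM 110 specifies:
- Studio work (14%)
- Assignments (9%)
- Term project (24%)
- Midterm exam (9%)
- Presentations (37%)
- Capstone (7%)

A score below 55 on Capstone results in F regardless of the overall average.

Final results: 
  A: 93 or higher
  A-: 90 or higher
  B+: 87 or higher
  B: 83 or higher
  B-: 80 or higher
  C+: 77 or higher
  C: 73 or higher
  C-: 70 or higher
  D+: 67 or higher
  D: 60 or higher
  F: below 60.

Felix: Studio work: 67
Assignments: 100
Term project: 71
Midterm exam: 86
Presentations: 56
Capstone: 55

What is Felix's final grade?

D+

Capstone score 55 ≥ 55: minimum met.
Weighted total:
  Studio work 67 × 0.14 = 9.38
  Assignments 100 × 0.09 = 9
  Term project 71 × 0.24 = 17.04
  Midterm exam 86 × 0.09 = 7.74
  Presentations 56 × 0.37 = 20.72
  Capstone 55 × 0.07 = 3.85
Sum = 67.73
67.73 is ≥ 67 and < 70 → D+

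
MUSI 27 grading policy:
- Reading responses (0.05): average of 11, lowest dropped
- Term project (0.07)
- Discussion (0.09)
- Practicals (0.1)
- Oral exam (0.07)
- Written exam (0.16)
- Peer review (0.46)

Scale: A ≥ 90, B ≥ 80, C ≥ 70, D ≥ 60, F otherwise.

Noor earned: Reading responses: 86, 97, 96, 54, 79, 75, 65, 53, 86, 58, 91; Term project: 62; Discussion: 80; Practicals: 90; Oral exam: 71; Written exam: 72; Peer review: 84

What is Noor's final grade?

C

Reading responses: drop 53 → average of remaining 10 = 787/10 = 78.7
Weighted total:
  Reading responses 78.7 × 0.05 = 3.935
  Term project 62 × 0.07 = 4.34
  Discussion 80 × 0.09 = 7.2
  Practicals 90 × 0.1 = 9
  Oral exam 71 × 0.07 = 4.97
  Written exam 72 × 0.16 = 11.52
  Peer review 84 × 0.46 = 38.64
Sum = 79.605
79.605 is ≥ 70 and < 80 → C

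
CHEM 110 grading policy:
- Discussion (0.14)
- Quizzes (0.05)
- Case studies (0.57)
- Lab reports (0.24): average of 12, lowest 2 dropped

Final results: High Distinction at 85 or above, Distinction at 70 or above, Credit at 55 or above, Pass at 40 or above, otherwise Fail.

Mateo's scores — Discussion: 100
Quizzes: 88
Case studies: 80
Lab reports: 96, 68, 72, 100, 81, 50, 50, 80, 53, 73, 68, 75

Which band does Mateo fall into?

Distinction

Lab reports: drop 50, 50 → average of remaining 10 = 766/10 = 76.6
Weighted total:
  Discussion 100 × 0.14 = 14
  Quizzes 88 × 0.05 = 4.4
  Case studies 80 × 0.57 = 45.6
  Lab reports 76.6 × 0.24 = 18.384
Sum = 82.384
82.384 is ≥ 70 and < 85 → Distinction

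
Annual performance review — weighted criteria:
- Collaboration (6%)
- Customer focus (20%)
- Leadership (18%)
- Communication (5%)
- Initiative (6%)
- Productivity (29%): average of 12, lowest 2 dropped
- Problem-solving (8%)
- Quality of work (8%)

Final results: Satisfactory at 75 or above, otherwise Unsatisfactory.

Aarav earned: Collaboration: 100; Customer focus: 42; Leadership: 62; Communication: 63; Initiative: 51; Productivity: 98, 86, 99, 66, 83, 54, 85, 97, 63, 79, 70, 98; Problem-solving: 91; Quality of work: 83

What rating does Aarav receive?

Productivity: drop 54, 63 → average of remaining 10 = 861/10 = 86.1
Weighted total:
  Collaboration 100 × 0.06 = 6
  Customer focus 42 × 0.2 = 8.4
  Leadership 62 × 0.18 = 11.16
  Communication 63 × 0.05 = 3.15
  Initiative 51 × 0.06 = 3.06
  Productivity 86.1 × 0.29 = 24.969
  Problem-solving 91 × 0.08 = 7.28
  Quality of work 83 × 0.08 = 6.64
Sum = 70.659
70.659 < 75 → Unsatisfactory

Unsatisfactory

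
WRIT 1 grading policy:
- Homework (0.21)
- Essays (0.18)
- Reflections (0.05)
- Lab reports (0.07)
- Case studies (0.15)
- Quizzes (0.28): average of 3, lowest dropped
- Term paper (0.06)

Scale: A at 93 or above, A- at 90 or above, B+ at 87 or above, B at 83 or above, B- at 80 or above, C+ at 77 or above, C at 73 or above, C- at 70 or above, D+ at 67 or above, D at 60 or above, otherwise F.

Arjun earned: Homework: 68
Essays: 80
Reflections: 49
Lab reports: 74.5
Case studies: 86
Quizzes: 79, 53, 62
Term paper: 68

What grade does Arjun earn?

Quizzes: drop 53 → average of remaining 2 = 141/2 = 70.5
Weighted total:
  Homework 68 × 0.21 = 14.28
  Essays 80 × 0.18 = 14.4
  Reflections 49 × 0.05 = 2.45
  Lab reports 74.5 × 0.07 = 5.215
  Case studies 86 × 0.15 = 12.9
  Quizzes 70.5 × 0.28 = 19.74
  Term paper 68 × 0.06 = 4.08
Sum = 73.065
73.065 is ≥ 73 and < 77 → C

C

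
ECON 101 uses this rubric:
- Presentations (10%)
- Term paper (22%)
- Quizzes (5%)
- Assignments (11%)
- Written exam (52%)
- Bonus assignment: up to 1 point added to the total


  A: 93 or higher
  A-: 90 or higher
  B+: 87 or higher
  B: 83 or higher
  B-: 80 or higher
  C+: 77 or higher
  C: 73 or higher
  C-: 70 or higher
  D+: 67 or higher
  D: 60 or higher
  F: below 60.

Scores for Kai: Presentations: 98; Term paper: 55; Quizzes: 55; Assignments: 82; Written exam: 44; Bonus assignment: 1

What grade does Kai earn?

Weighted total:
  Presentations 98 × 0.1 = 9.8
  Term paper 55 × 0.22 = 12.1
  Quizzes 55 × 0.05 = 2.75
  Assignments 82 × 0.11 = 9.02
  Written exam 44 × 0.52 = 22.88
Sum = 56.55
Bonus assignment: 56.55 + 1 = 57.55
57.55 < 60 → F

F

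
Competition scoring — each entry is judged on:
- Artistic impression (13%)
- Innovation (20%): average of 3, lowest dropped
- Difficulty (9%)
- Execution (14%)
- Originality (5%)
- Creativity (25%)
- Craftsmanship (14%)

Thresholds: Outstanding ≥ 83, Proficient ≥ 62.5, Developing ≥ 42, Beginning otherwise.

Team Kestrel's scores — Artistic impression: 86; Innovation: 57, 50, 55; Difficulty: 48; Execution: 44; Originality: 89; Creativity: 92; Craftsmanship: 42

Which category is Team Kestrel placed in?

Proficient

Innovation: drop 50 → average of remaining 2 = 112/2 = 56
Weighted total:
  Artistic impression 86 × 0.13 = 11.18
  Innovation 56 × 0.2 = 11.2
  Difficulty 48 × 0.09 = 4.32
  Execution 44 × 0.14 = 6.16
  Originality 89 × 0.05 = 4.45
  Creativity 92 × 0.25 = 23
  Craftsmanship 42 × 0.14 = 5.88
Sum = 66.19
66.19 is ≥ 62.5 and < 83 → Proficient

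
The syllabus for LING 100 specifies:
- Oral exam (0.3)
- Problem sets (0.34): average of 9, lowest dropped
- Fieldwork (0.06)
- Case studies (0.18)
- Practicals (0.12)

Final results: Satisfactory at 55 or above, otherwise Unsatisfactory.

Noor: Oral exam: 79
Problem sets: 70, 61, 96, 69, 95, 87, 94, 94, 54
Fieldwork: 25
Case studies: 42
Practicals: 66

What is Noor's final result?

Satisfactory

Problem sets: drop 54 → average of remaining 8 = 666/8 = 83.25
Weighted total:
  Oral exam 79 × 0.3 = 23.7
  Problem sets 83.25 × 0.34 = 28.305
  Fieldwork 25 × 0.06 = 1.5
  Case studies 42 × 0.18 = 7.56
  Practicals 66 × 0.12 = 7.92
Sum = 68.985
68.985 ≥ 55 → Satisfactory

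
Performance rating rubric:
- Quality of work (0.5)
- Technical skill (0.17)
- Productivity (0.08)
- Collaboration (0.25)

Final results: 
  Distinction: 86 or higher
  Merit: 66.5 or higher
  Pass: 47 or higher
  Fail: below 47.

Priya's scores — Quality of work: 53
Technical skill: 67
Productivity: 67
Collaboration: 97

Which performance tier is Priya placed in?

Weighted total:
  Quality of work 53 × 0.5 = 26.5
  Technical skill 67 × 0.17 = 11.39
  Productivity 67 × 0.08 = 5.36
  Collaboration 97 × 0.25 = 24.25
Sum = 67.5
67.5 is ≥ 66.5 and < 86 → Merit

Merit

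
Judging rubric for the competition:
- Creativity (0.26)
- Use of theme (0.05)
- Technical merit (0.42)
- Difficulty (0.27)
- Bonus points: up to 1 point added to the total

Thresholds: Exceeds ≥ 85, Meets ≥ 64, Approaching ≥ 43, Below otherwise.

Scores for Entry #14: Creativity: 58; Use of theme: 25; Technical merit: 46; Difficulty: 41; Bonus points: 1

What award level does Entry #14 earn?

Approaching

Weighted total:
  Creativity 58 × 0.26 = 15.08
  Use of theme 25 × 0.05 = 1.25
  Technical merit 46 × 0.42 = 19.32
  Difficulty 41 × 0.27 = 11.07
Sum = 46.72
Bonus points: 46.72 + 1 = 47.72
47.72 is ≥ 43 and < 64 → Approaching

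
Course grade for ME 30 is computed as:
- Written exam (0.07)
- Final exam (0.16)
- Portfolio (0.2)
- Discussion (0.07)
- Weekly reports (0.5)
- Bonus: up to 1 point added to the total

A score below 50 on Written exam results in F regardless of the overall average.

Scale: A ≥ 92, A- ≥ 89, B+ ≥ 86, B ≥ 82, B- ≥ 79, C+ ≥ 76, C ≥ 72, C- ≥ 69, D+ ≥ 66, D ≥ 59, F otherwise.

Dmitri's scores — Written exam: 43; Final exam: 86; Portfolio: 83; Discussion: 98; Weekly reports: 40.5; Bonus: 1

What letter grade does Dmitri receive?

Written exam score 43 < 50: minimum not met.
Weighted total:
  Written exam 43 × 0.07 = 3.01
  Final exam 86 × 0.16 = 13.76
  Portfolio 83 × 0.2 = 16.6
  Discussion 98 × 0.07 = 6.86
  Weekly reports 40.5 × 0.5 = 20.25
Sum = 60.48
Bonus: 60.48 + 1 = 61.48
Because the Written exam minimum was not met, the result is F.

F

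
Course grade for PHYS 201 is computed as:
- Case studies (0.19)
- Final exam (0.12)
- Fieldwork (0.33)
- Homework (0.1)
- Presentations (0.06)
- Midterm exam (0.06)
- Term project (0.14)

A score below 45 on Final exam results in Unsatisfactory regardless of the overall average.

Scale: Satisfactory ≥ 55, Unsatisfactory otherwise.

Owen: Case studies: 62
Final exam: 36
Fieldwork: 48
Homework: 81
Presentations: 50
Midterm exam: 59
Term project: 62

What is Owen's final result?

Unsatisfactory

Final exam score 36 < 45: minimum not met.
Weighted total:
  Case studies 62 × 0.19 = 11.78
  Final exam 36 × 0.12 = 4.32
  Fieldwork 48 × 0.33 = 15.84
  Homework 81 × 0.1 = 8.1
  Presentations 50 × 0.06 = 3
  Midterm exam 59 × 0.06 = 3.54
  Term project 62 × 0.14 = 8.68
Sum = 55.26
Because the Final exam minimum was not met, the result is Unsatisfactory.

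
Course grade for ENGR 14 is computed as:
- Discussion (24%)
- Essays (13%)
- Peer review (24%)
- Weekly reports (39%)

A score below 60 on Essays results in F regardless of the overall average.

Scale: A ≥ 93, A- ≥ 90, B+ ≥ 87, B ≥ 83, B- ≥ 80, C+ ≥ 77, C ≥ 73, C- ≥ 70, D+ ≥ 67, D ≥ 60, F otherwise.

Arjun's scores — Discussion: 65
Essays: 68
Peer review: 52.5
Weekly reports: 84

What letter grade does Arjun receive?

Essays score 68 ≥ 60: minimum met.
Weighted total:
  Discussion 65 × 0.24 = 15.6
  Essays 68 × 0.13 = 8.84
  Peer review 52.5 × 0.24 = 12.6
  Weekly reports 84 × 0.39 = 32.76
Sum = 69.8
69.8 is ≥ 67 and < 70 → D+

D+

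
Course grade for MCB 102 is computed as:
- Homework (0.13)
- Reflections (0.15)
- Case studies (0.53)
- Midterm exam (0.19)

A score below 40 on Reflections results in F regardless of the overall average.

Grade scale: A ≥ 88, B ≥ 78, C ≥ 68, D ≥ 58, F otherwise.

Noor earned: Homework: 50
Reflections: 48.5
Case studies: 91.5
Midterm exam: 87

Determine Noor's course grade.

B

Reflections score 48.5 ≥ 40: minimum met.
Weighted total:
  Homework 50 × 0.13 = 6.5
  Reflections 48.5 × 0.15 = 7.275
  Case studies 91.5 × 0.53 = 48.495
  Midterm exam 87 × 0.19 = 16.53
Sum = 78.8
78.8 is ≥ 78 and < 88 → B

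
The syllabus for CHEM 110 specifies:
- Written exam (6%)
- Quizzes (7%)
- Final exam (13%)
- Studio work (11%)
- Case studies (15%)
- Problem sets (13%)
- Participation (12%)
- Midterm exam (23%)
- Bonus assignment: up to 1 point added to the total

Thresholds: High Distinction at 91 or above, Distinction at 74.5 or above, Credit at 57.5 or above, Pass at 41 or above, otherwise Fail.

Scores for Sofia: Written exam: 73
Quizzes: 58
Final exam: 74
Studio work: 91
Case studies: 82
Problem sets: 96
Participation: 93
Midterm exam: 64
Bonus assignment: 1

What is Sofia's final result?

Weighted total:
  Written exam 73 × 0.06 = 4.38
  Quizzes 58 × 0.07 = 4.06
  Final exam 74 × 0.13 = 9.62
  Studio work 91 × 0.11 = 10.01
  Case studies 82 × 0.15 = 12.3
  Problem sets 96 × 0.13 = 12.48
  Participation 93 × 0.12 = 11.16
  Midterm exam 64 × 0.23 = 14.72
Sum = 78.73
Bonus assignment: 78.73 + 1 = 79.73
79.73 is ≥ 74.5 and < 91 → Distinction

Distinction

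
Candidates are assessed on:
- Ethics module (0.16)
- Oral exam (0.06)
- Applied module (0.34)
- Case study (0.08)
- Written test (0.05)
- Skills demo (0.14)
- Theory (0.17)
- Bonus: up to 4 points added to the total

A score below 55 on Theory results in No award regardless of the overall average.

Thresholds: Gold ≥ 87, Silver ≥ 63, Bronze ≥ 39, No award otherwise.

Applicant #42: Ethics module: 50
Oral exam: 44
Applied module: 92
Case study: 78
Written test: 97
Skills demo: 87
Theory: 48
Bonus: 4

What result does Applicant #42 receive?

No award

Theory score 48 < 55: minimum not met.
Weighted total:
  Ethics module 50 × 0.16 = 8
  Oral exam 44 × 0.06 = 2.64
  Applied module 92 × 0.34 = 31.28
  Case study 78 × 0.08 = 6.24
  Written test 97 × 0.05 = 4.85
  Skills demo 87 × 0.14 = 12.18
  Theory 48 × 0.17 = 8.16
Sum = 73.35
Bonus: 73.35 + 4 = 77.35
Because the Theory minimum was not met, the result is No award.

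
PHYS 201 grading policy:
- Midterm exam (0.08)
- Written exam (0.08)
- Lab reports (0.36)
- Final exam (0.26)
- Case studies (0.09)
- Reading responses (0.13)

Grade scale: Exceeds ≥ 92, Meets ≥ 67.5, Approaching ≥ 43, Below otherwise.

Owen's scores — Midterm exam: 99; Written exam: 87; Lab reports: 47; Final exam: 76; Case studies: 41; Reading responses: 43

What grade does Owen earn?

Approaching

Weighted total:
  Midterm exam 99 × 0.08 = 7.92
  Written exam 87 × 0.08 = 6.96
  Lab reports 47 × 0.36 = 16.92
  Final exam 76 × 0.26 = 19.76
  Case studies 41 × 0.09 = 3.69
  Reading responses 43 × 0.13 = 5.59
Sum = 60.84
60.84 is ≥ 43 and < 67.5 → Approaching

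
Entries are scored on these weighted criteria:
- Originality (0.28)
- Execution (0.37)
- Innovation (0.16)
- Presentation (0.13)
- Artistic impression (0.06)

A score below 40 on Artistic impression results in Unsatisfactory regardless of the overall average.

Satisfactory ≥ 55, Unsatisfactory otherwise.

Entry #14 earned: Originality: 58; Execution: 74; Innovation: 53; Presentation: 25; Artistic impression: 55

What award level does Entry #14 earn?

Artistic impression score 55 ≥ 40: minimum met.
Weighted total:
  Originality 58 × 0.28 = 16.24
  Execution 74 × 0.37 = 27.38
  Innovation 53 × 0.16 = 8.48
  Presentation 25 × 0.13 = 3.25
  Artistic impression 55 × 0.06 = 3.3
Sum = 58.65
58.65 ≥ 55 → Satisfactory

Satisfactory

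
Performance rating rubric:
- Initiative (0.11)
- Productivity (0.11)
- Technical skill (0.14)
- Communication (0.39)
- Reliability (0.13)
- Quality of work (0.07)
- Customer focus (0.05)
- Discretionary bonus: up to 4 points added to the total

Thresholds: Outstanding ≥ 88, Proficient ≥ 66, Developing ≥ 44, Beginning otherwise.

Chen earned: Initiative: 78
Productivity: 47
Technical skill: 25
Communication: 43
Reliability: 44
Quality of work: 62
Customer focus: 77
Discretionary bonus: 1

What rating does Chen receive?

Weighted total:
  Initiative 78 × 0.11 = 8.58
  Productivity 47 × 0.11 = 5.17
  Technical skill 25 × 0.14 = 3.5
  Communication 43 × 0.39 = 16.77
  Reliability 44 × 0.13 = 5.72
  Quality of work 62 × 0.07 = 4.34
  Customer focus 77 × 0.05 = 3.85
Sum = 47.93
Discretionary bonus: 47.93 + 1 = 48.93
48.93 is ≥ 44 and < 66 → Developing

Developing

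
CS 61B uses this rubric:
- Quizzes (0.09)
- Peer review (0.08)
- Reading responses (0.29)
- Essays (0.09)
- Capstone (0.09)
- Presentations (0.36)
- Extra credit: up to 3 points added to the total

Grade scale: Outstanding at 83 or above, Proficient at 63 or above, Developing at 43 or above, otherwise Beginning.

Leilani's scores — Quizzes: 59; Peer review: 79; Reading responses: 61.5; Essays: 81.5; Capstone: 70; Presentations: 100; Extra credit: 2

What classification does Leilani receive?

Weighted total:
  Quizzes 59 × 0.09 = 5.31
  Peer review 79 × 0.08 = 6.32
  Reading responses 61.5 × 0.29 = 17.835
  Essays 81.5 × 0.09 = 7.335
  Capstone 70 × 0.09 = 6.3
  Presentations 100 × 0.36 = 36
Sum = 79.1
Extra credit: 79.1 + 2 = 81.1
81.1 is ≥ 63 and < 83 → Proficient

Proficient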